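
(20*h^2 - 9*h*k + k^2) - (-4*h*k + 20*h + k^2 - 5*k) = 20*h^2 - 5*h*k - 20*h + 5*k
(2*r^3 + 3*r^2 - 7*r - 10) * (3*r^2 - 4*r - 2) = 6*r^5 + r^4 - 37*r^3 - 8*r^2 + 54*r + 20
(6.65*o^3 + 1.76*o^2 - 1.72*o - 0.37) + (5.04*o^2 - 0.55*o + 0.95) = 6.65*o^3 + 6.8*o^2 - 2.27*o + 0.58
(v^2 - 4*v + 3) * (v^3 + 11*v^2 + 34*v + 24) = v^5 + 7*v^4 - 7*v^3 - 79*v^2 + 6*v + 72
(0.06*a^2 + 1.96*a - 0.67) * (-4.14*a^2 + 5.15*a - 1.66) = -0.2484*a^4 - 7.8054*a^3 + 12.7682*a^2 - 6.7041*a + 1.1122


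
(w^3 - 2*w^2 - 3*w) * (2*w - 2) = 2*w^4 - 6*w^3 - 2*w^2 + 6*w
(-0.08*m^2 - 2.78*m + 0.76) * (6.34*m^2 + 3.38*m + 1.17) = -0.5072*m^4 - 17.8956*m^3 - 4.6716*m^2 - 0.6838*m + 0.8892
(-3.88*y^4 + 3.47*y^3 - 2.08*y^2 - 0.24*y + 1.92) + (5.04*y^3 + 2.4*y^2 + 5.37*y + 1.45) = -3.88*y^4 + 8.51*y^3 + 0.32*y^2 + 5.13*y + 3.37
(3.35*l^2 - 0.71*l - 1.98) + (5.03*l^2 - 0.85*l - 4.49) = 8.38*l^2 - 1.56*l - 6.47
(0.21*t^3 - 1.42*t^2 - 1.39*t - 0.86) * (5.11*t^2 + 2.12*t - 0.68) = 1.0731*t^5 - 6.811*t^4 - 10.2561*t^3 - 6.3758*t^2 - 0.878*t + 0.5848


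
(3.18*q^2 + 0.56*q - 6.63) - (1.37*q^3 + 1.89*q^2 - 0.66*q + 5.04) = -1.37*q^3 + 1.29*q^2 + 1.22*q - 11.67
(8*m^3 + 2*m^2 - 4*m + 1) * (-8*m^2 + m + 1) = -64*m^5 - 8*m^4 + 42*m^3 - 10*m^2 - 3*m + 1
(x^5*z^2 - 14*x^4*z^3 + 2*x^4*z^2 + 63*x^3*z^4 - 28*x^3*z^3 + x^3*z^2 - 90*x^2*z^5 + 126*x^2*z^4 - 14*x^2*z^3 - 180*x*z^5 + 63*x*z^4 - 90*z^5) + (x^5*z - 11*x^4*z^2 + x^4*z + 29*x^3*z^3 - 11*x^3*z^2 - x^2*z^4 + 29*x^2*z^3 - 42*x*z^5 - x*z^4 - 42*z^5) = x^5*z^2 + x^5*z - 14*x^4*z^3 - 9*x^4*z^2 + x^4*z + 63*x^3*z^4 + x^3*z^3 - 10*x^3*z^2 - 90*x^2*z^5 + 125*x^2*z^4 + 15*x^2*z^3 - 222*x*z^5 + 62*x*z^4 - 132*z^5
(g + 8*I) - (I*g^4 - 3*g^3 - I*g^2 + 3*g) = -I*g^4 + 3*g^3 + I*g^2 - 2*g + 8*I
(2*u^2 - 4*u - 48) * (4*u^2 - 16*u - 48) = 8*u^4 - 48*u^3 - 224*u^2 + 960*u + 2304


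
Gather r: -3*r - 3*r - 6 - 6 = -6*r - 12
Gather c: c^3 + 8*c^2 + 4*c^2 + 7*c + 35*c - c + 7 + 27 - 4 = c^3 + 12*c^2 + 41*c + 30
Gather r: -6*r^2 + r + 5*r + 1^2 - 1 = -6*r^2 + 6*r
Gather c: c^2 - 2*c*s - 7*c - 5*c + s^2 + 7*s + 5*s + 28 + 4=c^2 + c*(-2*s - 12) + s^2 + 12*s + 32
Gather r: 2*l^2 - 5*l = 2*l^2 - 5*l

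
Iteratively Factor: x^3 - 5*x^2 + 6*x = (x)*(x^2 - 5*x + 6) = x*(x - 3)*(x - 2)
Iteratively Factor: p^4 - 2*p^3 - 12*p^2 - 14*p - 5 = (p + 1)*(p^3 - 3*p^2 - 9*p - 5) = (p + 1)^2*(p^2 - 4*p - 5) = (p + 1)^3*(p - 5)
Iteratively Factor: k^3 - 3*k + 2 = (k - 1)*(k^2 + k - 2) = (k - 1)^2*(k + 2)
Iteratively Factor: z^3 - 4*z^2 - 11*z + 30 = (z - 5)*(z^2 + z - 6) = (z - 5)*(z + 3)*(z - 2)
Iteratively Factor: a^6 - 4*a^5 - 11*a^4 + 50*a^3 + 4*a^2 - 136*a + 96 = (a - 2)*(a^5 - 2*a^4 - 15*a^3 + 20*a^2 + 44*a - 48) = (a - 4)*(a - 2)*(a^4 + 2*a^3 - 7*a^2 - 8*a + 12) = (a - 4)*(a - 2)*(a - 1)*(a^3 + 3*a^2 - 4*a - 12) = (a - 4)*(a - 2)*(a - 1)*(a + 3)*(a^2 - 4) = (a - 4)*(a - 2)^2*(a - 1)*(a + 3)*(a + 2)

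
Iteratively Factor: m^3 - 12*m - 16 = (m + 2)*(m^2 - 2*m - 8) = (m + 2)^2*(m - 4)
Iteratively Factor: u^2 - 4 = (u + 2)*(u - 2)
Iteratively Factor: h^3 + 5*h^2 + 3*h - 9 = (h + 3)*(h^2 + 2*h - 3) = (h + 3)^2*(h - 1)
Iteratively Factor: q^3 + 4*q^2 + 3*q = (q)*(q^2 + 4*q + 3) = q*(q + 3)*(q + 1)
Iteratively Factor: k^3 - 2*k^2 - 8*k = (k)*(k^2 - 2*k - 8) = k*(k - 4)*(k + 2)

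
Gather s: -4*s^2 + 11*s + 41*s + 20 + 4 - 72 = -4*s^2 + 52*s - 48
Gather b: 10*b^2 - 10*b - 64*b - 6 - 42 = 10*b^2 - 74*b - 48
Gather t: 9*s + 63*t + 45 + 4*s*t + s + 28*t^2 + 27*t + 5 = 10*s + 28*t^2 + t*(4*s + 90) + 50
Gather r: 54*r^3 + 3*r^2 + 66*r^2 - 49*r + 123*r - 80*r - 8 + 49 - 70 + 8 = 54*r^3 + 69*r^2 - 6*r - 21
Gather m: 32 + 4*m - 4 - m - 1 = 3*m + 27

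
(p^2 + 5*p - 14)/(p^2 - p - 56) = (p - 2)/(p - 8)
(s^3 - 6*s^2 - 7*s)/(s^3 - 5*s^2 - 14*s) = (s + 1)/(s + 2)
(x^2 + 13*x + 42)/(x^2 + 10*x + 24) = (x + 7)/(x + 4)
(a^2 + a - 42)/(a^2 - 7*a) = (a^2 + a - 42)/(a*(a - 7))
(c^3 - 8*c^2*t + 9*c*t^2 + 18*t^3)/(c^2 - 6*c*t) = c - 2*t - 3*t^2/c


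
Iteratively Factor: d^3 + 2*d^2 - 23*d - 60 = (d - 5)*(d^2 + 7*d + 12) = (d - 5)*(d + 4)*(d + 3)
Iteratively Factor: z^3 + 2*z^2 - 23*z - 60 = (z - 5)*(z^2 + 7*z + 12) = (z - 5)*(z + 3)*(z + 4)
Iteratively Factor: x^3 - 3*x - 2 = (x - 2)*(x^2 + 2*x + 1) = (x - 2)*(x + 1)*(x + 1)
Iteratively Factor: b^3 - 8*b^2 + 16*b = (b - 4)*(b^2 - 4*b) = b*(b - 4)*(b - 4)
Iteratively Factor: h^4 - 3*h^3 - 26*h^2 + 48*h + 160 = (h + 4)*(h^3 - 7*h^2 + 2*h + 40) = (h + 2)*(h + 4)*(h^2 - 9*h + 20) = (h - 5)*(h + 2)*(h + 4)*(h - 4)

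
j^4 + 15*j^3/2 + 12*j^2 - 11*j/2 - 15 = (j - 1)*(j + 3/2)*(j + 2)*(j + 5)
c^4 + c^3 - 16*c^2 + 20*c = c*(c - 2)^2*(c + 5)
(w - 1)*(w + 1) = w^2 - 1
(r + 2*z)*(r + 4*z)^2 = r^3 + 10*r^2*z + 32*r*z^2 + 32*z^3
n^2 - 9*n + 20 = (n - 5)*(n - 4)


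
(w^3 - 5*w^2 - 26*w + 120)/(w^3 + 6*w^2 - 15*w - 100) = (w - 6)/(w + 5)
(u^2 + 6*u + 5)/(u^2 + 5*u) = (u + 1)/u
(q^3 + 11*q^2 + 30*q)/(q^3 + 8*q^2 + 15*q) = (q + 6)/(q + 3)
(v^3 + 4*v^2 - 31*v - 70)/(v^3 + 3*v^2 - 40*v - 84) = (v - 5)/(v - 6)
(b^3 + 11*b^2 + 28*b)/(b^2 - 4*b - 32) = b*(b + 7)/(b - 8)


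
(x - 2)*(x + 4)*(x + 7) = x^3 + 9*x^2 + 6*x - 56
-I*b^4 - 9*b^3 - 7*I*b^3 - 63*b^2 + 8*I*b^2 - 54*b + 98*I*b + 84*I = (b + 6)*(b - 7*I)*(b - 2*I)*(-I*b - I)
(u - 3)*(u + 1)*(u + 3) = u^3 + u^2 - 9*u - 9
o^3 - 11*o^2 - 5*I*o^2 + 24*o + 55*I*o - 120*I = (o - 8)*(o - 3)*(o - 5*I)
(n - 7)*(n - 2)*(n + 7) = n^3 - 2*n^2 - 49*n + 98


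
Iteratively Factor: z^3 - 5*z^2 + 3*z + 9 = (z - 3)*(z^2 - 2*z - 3) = (z - 3)*(z + 1)*(z - 3)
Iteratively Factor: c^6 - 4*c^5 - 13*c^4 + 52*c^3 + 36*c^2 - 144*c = (c - 3)*(c^5 - c^4 - 16*c^3 + 4*c^2 + 48*c) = (c - 3)*(c - 2)*(c^4 + c^3 - 14*c^2 - 24*c) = (c - 3)*(c - 2)*(c + 3)*(c^3 - 2*c^2 - 8*c) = (c - 3)*(c - 2)*(c + 2)*(c + 3)*(c^2 - 4*c) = (c - 4)*(c - 3)*(c - 2)*(c + 2)*(c + 3)*(c)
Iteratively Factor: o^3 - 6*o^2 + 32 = (o - 4)*(o^2 - 2*o - 8) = (o - 4)*(o + 2)*(o - 4)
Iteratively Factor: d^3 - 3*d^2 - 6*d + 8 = (d - 4)*(d^2 + d - 2) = (d - 4)*(d + 2)*(d - 1)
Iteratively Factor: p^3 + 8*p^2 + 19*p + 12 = (p + 3)*(p^2 + 5*p + 4) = (p + 1)*(p + 3)*(p + 4)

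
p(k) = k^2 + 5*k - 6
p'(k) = 2*k + 5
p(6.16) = 62.75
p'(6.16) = 17.32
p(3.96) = 29.48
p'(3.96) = 12.92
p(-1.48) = -11.21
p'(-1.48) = 2.04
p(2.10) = 8.91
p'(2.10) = 9.20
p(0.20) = -4.96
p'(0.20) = 5.40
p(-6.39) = 2.88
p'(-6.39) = -7.78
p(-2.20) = -12.16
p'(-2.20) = 0.60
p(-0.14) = -6.68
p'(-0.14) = 4.72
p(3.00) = 18.00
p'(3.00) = 11.00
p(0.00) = -6.00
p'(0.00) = 5.00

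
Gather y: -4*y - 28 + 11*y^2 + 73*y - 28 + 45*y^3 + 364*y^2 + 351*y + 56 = 45*y^3 + 375*y^2 + 420*y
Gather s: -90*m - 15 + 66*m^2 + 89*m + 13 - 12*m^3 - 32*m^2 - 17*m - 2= -12*m^3 + 34*m^2 - 18*m - 4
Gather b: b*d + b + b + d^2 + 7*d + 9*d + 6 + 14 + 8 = b*(d + 2) + d^2 + 16*d + 28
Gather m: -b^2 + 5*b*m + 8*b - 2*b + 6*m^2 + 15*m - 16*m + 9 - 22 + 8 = -b^2 + 6*b + 6*m^2 + m*(5*b - 1) - 5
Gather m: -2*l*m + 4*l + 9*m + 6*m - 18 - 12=4*l + m*(15 - 2*l) - 30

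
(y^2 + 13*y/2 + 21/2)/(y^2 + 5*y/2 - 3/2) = (2*y + 7)/(2*y - 1)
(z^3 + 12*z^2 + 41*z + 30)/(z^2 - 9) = (z^3 + 12*z^2 + 41*z + 30)/(z^2 - 9)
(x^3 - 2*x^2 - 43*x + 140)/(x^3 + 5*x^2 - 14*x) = (x^2 - 9*x + 20)/(x*(x - 2))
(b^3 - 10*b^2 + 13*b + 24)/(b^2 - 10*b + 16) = (b^2 - 2*b - 3)/(b - 2)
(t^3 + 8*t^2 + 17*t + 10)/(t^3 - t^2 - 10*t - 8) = (t + 5)/(t - 4)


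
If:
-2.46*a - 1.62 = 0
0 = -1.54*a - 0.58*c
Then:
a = -0.66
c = 1.75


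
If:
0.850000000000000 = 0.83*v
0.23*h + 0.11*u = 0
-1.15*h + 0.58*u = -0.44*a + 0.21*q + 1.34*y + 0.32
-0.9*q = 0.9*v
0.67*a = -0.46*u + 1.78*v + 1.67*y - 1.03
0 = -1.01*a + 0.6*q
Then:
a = -0.61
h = 0.37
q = -1.02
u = -0.78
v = 1.02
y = -0.93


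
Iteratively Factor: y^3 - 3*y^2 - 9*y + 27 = (y + 3)*(y^2 - 6*y + 9) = (y - 3)*(y + 3)*(y - 3)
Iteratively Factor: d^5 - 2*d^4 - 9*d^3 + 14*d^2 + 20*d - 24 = (d - 2)*(d^4 - 9*d^2 - 4*d + 12) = (d - 3)*(d - 2)*(d^3 + 3*d^2 - 4) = (d - 3)*(d - 2)*(d + 2)*(d^2 + d - 2) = (d - 3)*(d - 2)*(d + 2)^2*(d - 1)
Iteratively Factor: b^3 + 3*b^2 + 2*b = (b)*(b^2 + 3*b + 2) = b*(b + 1)*(b + 2)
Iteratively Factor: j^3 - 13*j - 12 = (j + 1)*(j^2 - j - 12) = (j + 1)*(j + 3)*(j - 4)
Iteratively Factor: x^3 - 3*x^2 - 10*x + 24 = (x - 2)*(x^2 - x - 12) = (x - 2)*(x + 3)*(x - 4)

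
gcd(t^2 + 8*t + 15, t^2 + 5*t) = t + 5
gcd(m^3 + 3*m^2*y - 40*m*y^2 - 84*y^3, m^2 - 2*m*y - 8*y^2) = m + 2*y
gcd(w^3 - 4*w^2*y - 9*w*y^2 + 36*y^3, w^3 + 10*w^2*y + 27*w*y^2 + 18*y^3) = w + 3*y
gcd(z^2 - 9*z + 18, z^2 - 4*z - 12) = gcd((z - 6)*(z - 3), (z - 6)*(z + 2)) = z - 6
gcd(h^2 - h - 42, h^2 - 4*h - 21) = h - 7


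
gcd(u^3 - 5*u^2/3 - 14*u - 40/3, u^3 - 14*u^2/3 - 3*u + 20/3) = u^2 - 11*u/3 - 20/3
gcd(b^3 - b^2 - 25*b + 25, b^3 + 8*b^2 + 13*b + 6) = 1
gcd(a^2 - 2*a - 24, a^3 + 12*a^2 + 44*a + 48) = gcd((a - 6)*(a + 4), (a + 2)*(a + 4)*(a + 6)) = a + 4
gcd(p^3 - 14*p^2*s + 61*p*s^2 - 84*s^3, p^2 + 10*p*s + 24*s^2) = 1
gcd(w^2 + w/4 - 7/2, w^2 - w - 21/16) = w - 7/4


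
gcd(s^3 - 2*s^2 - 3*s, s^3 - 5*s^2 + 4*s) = s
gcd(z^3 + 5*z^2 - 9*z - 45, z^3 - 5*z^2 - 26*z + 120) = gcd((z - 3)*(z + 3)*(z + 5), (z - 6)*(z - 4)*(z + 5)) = z + 5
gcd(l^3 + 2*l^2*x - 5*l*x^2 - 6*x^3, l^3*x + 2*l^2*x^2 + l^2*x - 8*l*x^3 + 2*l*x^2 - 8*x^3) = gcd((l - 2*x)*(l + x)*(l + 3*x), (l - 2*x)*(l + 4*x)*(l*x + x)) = -l + 2*x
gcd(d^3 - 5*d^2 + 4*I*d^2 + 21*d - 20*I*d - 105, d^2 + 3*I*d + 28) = d + 7*I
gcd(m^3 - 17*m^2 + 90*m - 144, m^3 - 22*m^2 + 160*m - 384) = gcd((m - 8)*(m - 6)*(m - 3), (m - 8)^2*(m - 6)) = m^2 - 14*m + 48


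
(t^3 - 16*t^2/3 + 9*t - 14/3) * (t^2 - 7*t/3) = t^5 - 23*t^4/3 + 193*t^3/9 - 77*t^2/3 + 98*t/9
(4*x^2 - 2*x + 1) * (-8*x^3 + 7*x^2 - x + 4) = -32*x^5 + 44*x^4 - 26*x^3 + 25*x^2 - 9*x + 4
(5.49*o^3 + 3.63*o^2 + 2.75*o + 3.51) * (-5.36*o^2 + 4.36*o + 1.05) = -29.4264*o^5 + 4.4796*o^4 + 6.8513*o^3 - 3.0121*o^2 + 18.1911*o + 3.6855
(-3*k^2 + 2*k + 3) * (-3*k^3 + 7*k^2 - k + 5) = 9*k^5 - 27*k^4 + 8*k^3 + 4*k^2 + 7*k + 15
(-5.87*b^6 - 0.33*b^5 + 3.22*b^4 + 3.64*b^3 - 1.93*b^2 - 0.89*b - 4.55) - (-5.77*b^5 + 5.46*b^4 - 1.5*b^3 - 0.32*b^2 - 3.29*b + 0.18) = -5.87*b^6 + 5.44*b^5 - 2.24*b^4 + 5.14*b^3 - 1.61*b^2 + 2.4*b - 4.73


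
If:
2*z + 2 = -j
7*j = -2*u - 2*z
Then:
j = -2*z - 2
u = 6*z + 7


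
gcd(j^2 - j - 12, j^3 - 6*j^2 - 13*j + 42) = j + 3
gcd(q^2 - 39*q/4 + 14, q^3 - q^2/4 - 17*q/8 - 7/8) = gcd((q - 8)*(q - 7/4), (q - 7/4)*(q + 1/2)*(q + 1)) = q - 7/4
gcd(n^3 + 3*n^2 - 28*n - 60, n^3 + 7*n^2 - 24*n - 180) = n^2 + n - 30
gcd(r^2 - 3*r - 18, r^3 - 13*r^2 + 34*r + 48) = r - 6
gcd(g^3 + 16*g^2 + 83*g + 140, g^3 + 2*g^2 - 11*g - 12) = g + 4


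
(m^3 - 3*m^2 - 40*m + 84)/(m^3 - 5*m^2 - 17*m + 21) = (m^2 + 4*m - 12)/(m^2 + 2*m - 3)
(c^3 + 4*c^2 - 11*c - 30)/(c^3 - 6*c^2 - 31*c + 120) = (c + 2)/(c - 8)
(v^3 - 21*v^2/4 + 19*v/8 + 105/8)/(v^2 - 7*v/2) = v - 7/4 - 15/(4*v)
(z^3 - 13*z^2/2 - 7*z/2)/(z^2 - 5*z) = (2*z^2 - 13*z - 7)/(2*(z - 5))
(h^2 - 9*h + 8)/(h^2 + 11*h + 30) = (h^2 - 9*h + 8)/(h^2 + 11*h + 30)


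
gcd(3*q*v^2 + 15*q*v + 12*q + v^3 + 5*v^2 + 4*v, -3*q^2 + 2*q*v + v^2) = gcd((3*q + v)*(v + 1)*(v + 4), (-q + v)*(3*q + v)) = 3*q + v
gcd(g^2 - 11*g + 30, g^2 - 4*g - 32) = 1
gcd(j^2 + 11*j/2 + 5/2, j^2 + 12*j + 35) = j + 5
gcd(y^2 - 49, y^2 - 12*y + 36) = 1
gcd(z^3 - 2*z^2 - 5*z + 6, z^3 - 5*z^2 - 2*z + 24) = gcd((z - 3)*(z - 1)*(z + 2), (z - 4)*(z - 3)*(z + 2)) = z^2 - z - 6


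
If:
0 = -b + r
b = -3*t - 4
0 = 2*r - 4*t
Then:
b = -8/5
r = -8/5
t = -4/5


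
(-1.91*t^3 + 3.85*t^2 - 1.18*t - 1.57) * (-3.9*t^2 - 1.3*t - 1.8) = 7.449*t^5 - 12.532*t^4 + 3.035*t^3 + 0.726999999999999*t^2 + 4.165*t + 2.826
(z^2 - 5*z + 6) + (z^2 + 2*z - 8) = 2*z^2 - 3*z - 2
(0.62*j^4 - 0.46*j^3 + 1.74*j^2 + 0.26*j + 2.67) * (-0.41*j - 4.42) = -0.2542*j^5 - 2.5518*j^4 + 1.3198*j^3 - 7.7974*j^2 - 2.2439*j - 11.8014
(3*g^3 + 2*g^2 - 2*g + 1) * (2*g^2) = 6*g^5 + 4*g^4 - 4*g^3 + 2*g^2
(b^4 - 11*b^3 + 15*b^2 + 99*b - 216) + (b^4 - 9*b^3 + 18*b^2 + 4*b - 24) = 2*b^4 - 20*b^3 + 33*b^2 + 103*b - 240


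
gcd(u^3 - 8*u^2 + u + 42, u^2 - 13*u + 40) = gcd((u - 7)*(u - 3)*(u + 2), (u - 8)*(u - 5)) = 1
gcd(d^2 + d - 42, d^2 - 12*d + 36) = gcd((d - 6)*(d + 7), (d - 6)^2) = d - 6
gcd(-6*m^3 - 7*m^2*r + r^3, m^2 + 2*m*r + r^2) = m + r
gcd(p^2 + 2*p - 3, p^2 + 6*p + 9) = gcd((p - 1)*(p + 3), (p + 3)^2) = p + 3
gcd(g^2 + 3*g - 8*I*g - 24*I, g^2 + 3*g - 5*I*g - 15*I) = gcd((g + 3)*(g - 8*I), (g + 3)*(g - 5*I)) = g + 3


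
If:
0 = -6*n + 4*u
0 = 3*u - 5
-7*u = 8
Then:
No Solution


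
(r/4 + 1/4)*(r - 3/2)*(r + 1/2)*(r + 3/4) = r^4/4 + 3*r^3/16 - 7*r^2/16 - 33*r/64 - 9/64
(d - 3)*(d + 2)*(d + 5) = d^3 + 4*d^2 - 11*d - 30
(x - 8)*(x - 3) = x^2 - 11*x + 24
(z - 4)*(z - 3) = z^2 - 7*z + 12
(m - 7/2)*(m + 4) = m^2 + m/2 - 14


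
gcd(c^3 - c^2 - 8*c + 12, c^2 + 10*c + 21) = c + 3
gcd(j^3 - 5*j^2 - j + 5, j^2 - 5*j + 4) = j - 1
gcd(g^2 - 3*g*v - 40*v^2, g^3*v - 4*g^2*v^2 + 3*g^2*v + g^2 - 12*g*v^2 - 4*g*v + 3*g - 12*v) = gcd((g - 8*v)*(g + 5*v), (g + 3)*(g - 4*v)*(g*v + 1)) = 1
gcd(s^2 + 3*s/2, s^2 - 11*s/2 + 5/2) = 1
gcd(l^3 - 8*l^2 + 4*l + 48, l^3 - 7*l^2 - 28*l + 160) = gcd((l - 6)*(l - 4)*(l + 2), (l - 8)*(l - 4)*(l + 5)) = l - 4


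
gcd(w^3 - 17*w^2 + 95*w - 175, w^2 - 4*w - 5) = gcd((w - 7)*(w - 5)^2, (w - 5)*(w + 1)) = w - 5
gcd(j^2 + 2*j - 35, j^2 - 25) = j - 5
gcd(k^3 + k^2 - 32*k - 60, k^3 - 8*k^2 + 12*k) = k - 6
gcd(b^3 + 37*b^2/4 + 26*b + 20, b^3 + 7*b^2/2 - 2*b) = b + 4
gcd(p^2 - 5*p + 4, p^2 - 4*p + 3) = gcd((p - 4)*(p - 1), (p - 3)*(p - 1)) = p - 1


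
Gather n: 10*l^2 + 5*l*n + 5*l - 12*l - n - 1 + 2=10*l^2 - 7*l + n*(5*l - 1) + 1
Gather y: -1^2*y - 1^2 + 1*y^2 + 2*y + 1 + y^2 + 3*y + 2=2*y^2 + 4*y + 2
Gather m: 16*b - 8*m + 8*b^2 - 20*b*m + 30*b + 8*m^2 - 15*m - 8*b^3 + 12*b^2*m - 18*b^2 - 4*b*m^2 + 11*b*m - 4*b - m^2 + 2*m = -8*b^3 - 10*b^2 + 42*b + m^2*(7 - 4*b) + m*(12*b^2 - 9*b - 21)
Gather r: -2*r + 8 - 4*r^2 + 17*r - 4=-4*r^2 + 15*r + 4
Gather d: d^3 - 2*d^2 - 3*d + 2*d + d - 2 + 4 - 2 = d^3 - 2*d^2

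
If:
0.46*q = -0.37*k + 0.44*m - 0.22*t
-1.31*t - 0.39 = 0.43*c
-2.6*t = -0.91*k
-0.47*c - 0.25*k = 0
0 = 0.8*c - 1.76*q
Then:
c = 0.90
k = -1.70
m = -1.30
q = 0.41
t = -0.59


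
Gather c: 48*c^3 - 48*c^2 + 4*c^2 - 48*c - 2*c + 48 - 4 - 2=48*c^3 - 44*c^2 - 50*c + 42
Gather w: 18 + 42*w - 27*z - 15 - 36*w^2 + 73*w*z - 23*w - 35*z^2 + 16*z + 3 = -36*w^2 + w*(73*z + 19) - 35*z^2 - 11*z + 6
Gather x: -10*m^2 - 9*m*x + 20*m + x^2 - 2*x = -10*m^2 + 20*m + x^2 + x*(-9*m - 2)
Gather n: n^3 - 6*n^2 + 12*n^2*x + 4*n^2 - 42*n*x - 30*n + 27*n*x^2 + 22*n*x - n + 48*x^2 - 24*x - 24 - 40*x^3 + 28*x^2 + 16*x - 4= n^3 + n^2*(12*x - 2) + n*(27*x^2 - 20*x - 31) - 40*x^3 + 76*x^2 - 8*x - 28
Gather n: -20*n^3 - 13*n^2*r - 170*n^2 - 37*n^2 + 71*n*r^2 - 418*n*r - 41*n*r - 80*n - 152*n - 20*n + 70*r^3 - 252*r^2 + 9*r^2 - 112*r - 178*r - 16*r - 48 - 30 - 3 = -20*n^3 + n^2*(-13*r - 207) + n*(71*r^2 - 459*r - 252) + 70*r^3 - 243*r^2 - 306*r - 81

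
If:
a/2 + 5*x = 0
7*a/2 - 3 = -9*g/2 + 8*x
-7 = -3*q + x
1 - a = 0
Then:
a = 1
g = -13/45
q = 23/10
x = -1/10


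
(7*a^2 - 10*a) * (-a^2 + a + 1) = -7*a^4 + 17*a^3 - 3*a^2 - 10*a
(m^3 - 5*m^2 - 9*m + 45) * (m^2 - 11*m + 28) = m^5 - 16*m^4 + 74*m^3 + 4*m^2 - 747*m + 1260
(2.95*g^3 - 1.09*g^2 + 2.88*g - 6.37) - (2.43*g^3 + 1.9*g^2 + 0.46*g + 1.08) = 0.52*g^3 - 2.99*g^2 + 2.42*g - 7.45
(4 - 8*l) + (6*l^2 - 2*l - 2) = 6*l^2 - 10*l + 2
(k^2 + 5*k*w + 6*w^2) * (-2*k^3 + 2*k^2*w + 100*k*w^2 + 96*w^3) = -2*k^5 - 8*k^4*w + 98*k^3*w^2 + 608*k^2*w^3 + 1080*k*w^4 + 576*w^5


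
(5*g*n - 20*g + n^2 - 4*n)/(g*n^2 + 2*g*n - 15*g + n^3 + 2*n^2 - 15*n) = (5*g*n - 20*g + n^2 - 4*n)/(g*n^2 + 2*g*n - 15*g + n^3 + 2*n^2 - 15*n)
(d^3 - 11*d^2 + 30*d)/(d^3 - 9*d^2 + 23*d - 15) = d*(d - 6)/(d^2 - 4*d + 3)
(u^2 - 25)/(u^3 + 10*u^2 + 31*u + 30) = (u - 5)/(u^2 + 5*u + 6)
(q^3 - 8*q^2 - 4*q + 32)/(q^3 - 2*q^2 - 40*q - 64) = (q - 2)/(q + 4)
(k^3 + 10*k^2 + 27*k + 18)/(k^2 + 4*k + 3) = k + 6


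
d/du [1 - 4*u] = -4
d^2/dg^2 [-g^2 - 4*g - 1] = -2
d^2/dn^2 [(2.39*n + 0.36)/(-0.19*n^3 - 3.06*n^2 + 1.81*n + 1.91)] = (-0.517674*n^5 - 8.49322799999999*n^4 - 49.750714*n^3 - 29.890524*n^2 - 72.632052*n + 9.958034)/(0.006859*n^9 + 0.331398*n^8 + 5.141229*n^7 + 22.131759*n^6 - 55.639815*n^5 - 19.637736*n^4 + 59.622032*n^3 + 14.717505*n^2 - 19.809183*n - 6.967871)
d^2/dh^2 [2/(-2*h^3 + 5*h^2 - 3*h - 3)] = 4*((6*h - 5)*(2*h^3 - 5*h^2 + 3*h + 3) - (6*h^2 - 10*h + 3)^2)/(2*h^3 - 5*h^2 + 3*h + 3)^3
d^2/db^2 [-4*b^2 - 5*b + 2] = -8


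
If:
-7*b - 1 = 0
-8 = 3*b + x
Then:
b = -1/7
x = -53/7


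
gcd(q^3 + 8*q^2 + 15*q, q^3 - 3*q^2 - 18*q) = q^2 + 3*q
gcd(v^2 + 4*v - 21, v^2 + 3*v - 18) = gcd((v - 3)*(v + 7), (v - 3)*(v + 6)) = v - 3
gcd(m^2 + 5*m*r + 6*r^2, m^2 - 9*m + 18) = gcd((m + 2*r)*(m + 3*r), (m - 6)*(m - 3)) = 1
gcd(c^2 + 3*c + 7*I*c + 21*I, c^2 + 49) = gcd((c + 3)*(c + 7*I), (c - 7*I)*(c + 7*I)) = c + 7*I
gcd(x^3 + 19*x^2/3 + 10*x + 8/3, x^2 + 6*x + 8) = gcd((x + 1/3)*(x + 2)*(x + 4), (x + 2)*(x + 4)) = x^2 + 6*x + 8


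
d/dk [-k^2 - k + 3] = -2*k - 1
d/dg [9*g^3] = 27*g^2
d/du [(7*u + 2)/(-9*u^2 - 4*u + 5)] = (63*u^2 + 36*u + 43)/(81*u^4 + 72*u^3 - 74*u^2 - 40*u + 25)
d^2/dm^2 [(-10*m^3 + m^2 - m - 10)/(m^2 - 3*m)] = 4*(-44*m^3 - 15*m^2 + 45*m - 45)/(m^3*(m^3 - 9*m^2 + 27*m - 27))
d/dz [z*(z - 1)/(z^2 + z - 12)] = 2*(z^2 - 12*z + 6)/(z^4 + 2*z^3 - 23*z^2 - 24*z + 144)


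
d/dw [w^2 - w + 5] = 2*w - 1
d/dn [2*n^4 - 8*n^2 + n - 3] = 8*n^3 - 16*n + 1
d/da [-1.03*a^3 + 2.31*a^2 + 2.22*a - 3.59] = -3.09*a^2 + 4.62*a + 2.22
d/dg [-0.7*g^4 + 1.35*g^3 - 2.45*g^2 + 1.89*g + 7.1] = -2.8*g^3 + 4.05*g^2 - 4.9*g + 1.89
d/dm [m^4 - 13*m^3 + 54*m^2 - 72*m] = 4*m^3 - 39*m^2 + 108*m - 72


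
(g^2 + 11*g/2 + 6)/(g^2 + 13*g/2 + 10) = (2*g + 3)/(2*g + 5)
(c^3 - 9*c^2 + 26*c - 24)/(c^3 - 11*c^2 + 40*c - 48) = (c - 2)/(c - 4)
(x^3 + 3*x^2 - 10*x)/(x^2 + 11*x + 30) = x*(x - 2)/(x + 6)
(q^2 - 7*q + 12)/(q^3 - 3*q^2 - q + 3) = (q - 4)/(q^2 - 1)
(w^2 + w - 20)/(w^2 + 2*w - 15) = (w - 4)/(w - 3)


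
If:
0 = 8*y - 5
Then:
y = 5/8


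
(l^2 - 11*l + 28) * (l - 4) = l^3 - 15*l^2 + 72*l - 112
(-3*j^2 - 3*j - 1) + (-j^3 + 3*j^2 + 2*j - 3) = -j^3 - j - 4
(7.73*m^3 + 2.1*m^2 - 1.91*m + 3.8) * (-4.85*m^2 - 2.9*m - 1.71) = -37.4905*m^5 - 32.602*m^4 - 10.0448*m^3 - 16.482*m^2 - 7.7539*m - 6.498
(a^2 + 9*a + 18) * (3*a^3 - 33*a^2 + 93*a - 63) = 3*a^5 - 6*a^4 - 150*a^3 + 180*a^2 + 1107*a - 1134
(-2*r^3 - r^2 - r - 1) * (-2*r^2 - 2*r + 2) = 4*r^5 + 6*r^4 + 2*r^2 - 2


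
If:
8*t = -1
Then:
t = -1/8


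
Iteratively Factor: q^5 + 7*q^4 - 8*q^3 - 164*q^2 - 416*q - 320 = (q + 2)*(q^4 + 5*q^3 - 18*q^2 - 128*q - 160) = (q - 5)*(q + 2)*(q^3 + 10*q^2 + 32*q + 32) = (q - 5)*(q + 2)^2*(q^2 + 8*q + 16) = (q - 5)*(q + 2)^2*(q + 4)*(q + 4)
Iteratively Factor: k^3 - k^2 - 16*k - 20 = (k + 2)*(k^2 - 3*k - 10) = (k + 2)^2*(k - 5)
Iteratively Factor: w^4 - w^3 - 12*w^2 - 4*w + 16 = (w - 1)*(w^3 - 12*w - 16) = (w - 1)*(w + 2)*(w^2 - 2*w - 8) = (w - 1)*(w + 2)^2*(w - 4)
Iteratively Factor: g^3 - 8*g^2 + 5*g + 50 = (g + 2)*(g^2 - 10*g + 25) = (g - 5)*(g + 2)*(g - 5)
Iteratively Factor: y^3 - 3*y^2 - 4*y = (y)*(y^2 - 3*y - 4) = y*(y + 1)*(y - 4)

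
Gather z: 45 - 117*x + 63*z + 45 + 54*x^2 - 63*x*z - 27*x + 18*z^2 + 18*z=54*x^2 - 144*x + 18*z^2 + z*(81 - 63*x) + 90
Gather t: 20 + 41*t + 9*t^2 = 9*t^2 + 41*t + 20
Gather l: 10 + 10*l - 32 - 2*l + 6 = 8*l - 16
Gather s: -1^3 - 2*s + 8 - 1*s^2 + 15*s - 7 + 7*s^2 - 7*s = 6*s^2 + 6*s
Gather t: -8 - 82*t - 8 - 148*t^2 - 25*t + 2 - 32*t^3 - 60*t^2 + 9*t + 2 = -32*t^3 - 208*t^2 - 98*t - 12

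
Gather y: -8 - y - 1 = -y - 9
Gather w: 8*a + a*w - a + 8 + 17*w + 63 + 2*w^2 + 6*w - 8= 7*a + 2*w^2 + w*(a + 23) + 63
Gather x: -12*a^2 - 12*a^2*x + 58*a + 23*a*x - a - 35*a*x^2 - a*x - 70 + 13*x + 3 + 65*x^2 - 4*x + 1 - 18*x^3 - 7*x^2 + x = -12*a^2 + 57*a - 18*x^3 + x^2*(58 - 35*a) + x*(-12*a^2 + 22*a + 10) - 66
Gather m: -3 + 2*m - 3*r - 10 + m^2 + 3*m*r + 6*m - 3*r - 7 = m^2 + m*(3*r + 8) - 6*r - 20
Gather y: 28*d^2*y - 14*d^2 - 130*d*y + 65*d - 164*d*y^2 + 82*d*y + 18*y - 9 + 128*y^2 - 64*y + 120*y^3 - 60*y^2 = -14*d^2 + 65*d + 120*y^3 + y^2*(68 - 164*d) + y*(28*d^2 - 48*d - 46) - 9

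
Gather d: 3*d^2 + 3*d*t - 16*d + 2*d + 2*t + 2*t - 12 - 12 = 3*d^2 + d*(3*t - 14) + 4*t - 24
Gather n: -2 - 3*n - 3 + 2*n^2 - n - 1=2*n^2 - 4*n - 6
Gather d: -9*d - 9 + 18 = 9 - 9*d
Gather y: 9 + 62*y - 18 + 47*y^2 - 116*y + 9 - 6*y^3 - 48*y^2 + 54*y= -6*y^3 - y^2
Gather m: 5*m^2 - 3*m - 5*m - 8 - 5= 5*m^2 - 8*m - 13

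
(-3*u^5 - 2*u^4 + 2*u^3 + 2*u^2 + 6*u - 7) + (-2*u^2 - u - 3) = -3*u^5 - 2*u^4 + 2*u^3 + 5*u - 10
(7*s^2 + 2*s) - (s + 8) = 7*s^2 + s - 8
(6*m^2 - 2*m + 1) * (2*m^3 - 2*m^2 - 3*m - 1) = 12*m^5 - 16*m^4 - 12*m^3 - 2*m^2 - m - 1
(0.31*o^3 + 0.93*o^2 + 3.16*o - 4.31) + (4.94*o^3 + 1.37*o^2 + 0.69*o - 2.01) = 5.25*o^3 + 2.3*o^2 + 3.85*o - 6.32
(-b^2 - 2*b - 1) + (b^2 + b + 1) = -b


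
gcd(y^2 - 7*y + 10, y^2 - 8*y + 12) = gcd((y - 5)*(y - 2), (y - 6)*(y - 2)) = y - 2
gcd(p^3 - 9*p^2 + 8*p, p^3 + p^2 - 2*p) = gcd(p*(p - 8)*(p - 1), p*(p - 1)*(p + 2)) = p^2 - p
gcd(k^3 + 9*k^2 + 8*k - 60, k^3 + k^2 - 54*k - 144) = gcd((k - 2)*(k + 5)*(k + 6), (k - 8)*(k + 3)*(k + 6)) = k + 6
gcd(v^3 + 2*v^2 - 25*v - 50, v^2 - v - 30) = v + 5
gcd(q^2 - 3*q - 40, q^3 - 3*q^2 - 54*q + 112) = q - 8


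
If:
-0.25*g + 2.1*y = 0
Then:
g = 8.4*y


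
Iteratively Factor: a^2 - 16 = (a + 4)*(a - 4)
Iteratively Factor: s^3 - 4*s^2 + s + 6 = (s + 1)*(s^2 - 5*s + 6) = (s - 3)*(s + 1)*(s - 2)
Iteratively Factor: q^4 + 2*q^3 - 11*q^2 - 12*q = (q + 1)*(q^3 + q^2 - 12*q) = q*(q + 1)*(q^2 + q - 12) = q*(q + 1)*(q + 4)*(q - 3)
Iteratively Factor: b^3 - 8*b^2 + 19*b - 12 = (b - 4)*(b^2 - 4*b + 3) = (b - 4)*(b - 1)*(b - 3)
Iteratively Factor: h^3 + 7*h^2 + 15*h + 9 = (h + 3)*(h^2 + 4*h + 3) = (h + 1)*(h + 3)*(h + 3)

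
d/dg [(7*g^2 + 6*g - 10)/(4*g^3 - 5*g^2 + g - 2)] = (-28*g^4 - 48*g^3 + 157*g^2 - 128*g - 2)/(16*g^6 - 40*g^5 + 33*g^4 - 26*g^3 + 21*g^2 - 4*g + 4)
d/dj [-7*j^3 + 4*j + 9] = 4 - 21*j^2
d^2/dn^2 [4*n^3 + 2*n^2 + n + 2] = 24*n + 4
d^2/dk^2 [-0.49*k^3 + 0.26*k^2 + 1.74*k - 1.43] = 0.52 - 2.94*k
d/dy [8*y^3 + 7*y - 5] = 24*y^2 + 7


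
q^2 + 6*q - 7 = (q - 1)*(q + 7)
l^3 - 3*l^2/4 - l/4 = l*(l - 1)*(l + 1/4)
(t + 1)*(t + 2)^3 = t^4 + 7*t^3 + 18*t^2 + 20*t + 8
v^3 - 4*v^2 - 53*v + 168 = (v - 8)*(v - 3)*(v + 7)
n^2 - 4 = (n - 2)*(n + 2)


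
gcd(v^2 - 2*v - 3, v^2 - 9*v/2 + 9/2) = v - 3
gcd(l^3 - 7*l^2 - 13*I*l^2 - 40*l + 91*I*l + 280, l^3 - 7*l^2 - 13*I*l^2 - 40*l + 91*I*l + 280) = l^3 + l^2*(-7 - 13*I) + l*(-40 + 91*I) + 280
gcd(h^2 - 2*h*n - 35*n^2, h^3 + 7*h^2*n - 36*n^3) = 1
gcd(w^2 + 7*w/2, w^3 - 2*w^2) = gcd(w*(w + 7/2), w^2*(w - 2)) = w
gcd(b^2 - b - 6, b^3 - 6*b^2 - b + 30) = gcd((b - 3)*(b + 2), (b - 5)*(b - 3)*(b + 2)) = b^2 - b - 6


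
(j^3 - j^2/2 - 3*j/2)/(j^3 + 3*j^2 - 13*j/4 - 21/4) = 2*j/(2*j + 7)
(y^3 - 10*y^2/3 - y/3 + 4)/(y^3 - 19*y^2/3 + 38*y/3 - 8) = (y + 1)/(y - 2)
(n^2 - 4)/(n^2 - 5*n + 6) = (n + 2)/(n - 3)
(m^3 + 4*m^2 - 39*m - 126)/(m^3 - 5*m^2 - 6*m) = (m^2 + 10*m + 21)/(m*(m + 1))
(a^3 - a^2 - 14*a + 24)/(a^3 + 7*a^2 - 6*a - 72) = (a - 2)/(a + 6)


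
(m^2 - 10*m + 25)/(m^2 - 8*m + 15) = (m - 5)/(m - 3)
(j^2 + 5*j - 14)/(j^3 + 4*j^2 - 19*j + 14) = 1/(j - 1)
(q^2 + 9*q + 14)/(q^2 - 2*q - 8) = (q + 7)/(q - 4)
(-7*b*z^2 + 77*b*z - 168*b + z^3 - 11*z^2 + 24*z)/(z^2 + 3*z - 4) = (-7*b*z^2 + 77*b*z - 168*b + z^3 - 11*z^2 + 24*z)/(z^2 + 3*z - 4)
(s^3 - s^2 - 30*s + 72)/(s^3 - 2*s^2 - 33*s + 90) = (s - 4)/(s - 5)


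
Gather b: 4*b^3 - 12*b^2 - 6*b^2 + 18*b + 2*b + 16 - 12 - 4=4*b^3 - 18*b^2 + 20*b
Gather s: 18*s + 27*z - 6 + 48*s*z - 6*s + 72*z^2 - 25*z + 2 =s*(48*z + 12) + 72*z^2 + 2*z - 4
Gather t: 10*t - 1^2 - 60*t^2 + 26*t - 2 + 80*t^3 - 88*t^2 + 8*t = 80*t^3 - 148*t^2 + 44*t - 3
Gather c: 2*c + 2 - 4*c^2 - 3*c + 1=-4*c^2 - c + 3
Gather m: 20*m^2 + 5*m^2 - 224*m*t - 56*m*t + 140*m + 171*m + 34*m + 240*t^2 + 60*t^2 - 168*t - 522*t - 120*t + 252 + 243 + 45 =25*m^2 + m*(345 - 280*t) + 300*t^2 - 810*t + 540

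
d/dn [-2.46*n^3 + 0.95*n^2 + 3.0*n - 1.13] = -7.38*n^2 + 1.9*n + 3.0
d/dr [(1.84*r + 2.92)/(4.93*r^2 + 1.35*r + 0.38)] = (9.0712*r^2 + 2.484*r - (1.84*r + 2.92)*(9.86*r + 1.35) + 0.6992)/(4.93*r^2 + 1.35*r + 0.38)^2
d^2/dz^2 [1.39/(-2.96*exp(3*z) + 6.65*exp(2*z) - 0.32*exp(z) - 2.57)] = (-1.39*(8.88*exp(2*z) - 13.3*exp(z) + 0.32)*(17.76*exp(2*z) - 26.6*exp(z) + 0.64)*exp(z) + (37.0296*exp(2*z) - 36.974*exp(z) + 0.4448)*(2.96*exp(3*z) - 6.65*exp(2*z) + 0.32*exp(z) + 2.57))*exp(z)/(2.96*exp(3*z) - 6.65*exp(2*z) + 0.32*exp(z) + 2.57)^3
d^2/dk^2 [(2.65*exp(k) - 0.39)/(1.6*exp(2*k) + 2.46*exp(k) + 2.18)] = (6.784*exp(4*k) - 14.424*exp(3*k) - 60.06432*exp(2*k) - 11.130264*exp(k) + 14.685352)*exp(k)/(4.096*exp(6*k) + 18.8928*exp(5*k) + 45.79008*exp(4*k) + 66.369816*exp(3*k) + 62.388984*exp(2*k) + 35.072712*exp(k) + 10.360232)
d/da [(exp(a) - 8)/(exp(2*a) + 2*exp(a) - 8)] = (-2*(exp(a) - 8)*(exp(a) + 1) + exp(2*a) + 2*exp(a) - 8)*exp(a)/(exp(2*a) + 2*exp(a) - 8)^2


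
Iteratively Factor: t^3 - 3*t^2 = (t)*(t^2 - 3*t) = t*(t - 3)*(t)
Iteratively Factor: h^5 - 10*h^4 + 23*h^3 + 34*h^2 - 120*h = (h - 4)*(h^4 - 6*h^3 - h^2 + 30*h) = h*(h - 4)*(h^3 - 6*h^2 - h + 30) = h*(h - 4)*(h + 2)*(h^2 - 8*h + 15) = h*(h - 4)*(h - 3)*(h + 2)*(h - 5)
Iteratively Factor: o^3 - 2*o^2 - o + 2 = (o + 1)*(o^2 - 3*o + 2) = (o - 2)*(o + 1)*(o - 1)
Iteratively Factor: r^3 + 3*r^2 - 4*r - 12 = (r - 2)*(r^2 + 5*r + 6) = (r - 2)*(r + 2)*(r + 3)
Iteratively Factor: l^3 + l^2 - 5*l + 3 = (l + 3)*(l^2 - 2*l + 1) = (l - 1)*(l + 3)*(l - 1)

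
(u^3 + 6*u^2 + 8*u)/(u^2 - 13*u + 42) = u*(u^2 + 6*u + 8)/(u^2 - 13*u + 42)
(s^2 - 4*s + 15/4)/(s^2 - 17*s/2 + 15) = (s - 3/2)/(s - 6)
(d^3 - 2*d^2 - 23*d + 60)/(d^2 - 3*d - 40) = (d^2 - 7*d + 12)/(d - 8)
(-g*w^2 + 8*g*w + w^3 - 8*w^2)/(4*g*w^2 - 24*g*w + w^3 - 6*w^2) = (-g*w + 8*g + w^2 - 8*w)/(4*g*w - 24*g + w^2 - 6*w)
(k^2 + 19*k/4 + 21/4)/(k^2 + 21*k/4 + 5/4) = (4*k^2 + 19*k + 21)/(4*k^2 + 21*k + 5)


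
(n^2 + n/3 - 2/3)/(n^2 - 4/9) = 3*(n + 1)/(3*n + 2)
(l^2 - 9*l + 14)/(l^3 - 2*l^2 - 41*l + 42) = (l - 2)/(l^2 + 5*l - 6)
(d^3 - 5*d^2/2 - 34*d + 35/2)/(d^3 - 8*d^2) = (2*d^3 - 5*d^2 - 68*d + 35)/(2*d^2*(d - 8))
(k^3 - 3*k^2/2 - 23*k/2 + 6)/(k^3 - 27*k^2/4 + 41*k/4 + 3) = 2*(2*k^2 + 5*k - 3)/(4*k^2 - 11*k - 3)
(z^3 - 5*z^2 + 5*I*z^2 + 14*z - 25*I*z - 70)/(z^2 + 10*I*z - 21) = (z^2 - z*(5 + 2*I) + 10*I)/(z + 3*I)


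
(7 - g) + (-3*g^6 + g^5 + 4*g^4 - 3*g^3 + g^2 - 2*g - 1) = -3*g^6 + g^5 + 4*g^4 - 3*g^3 + g^2 - 3*g + 6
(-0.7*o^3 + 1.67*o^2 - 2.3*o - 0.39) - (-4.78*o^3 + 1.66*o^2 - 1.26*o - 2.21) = 4.08*o^3 + 0.01*o^2 - 1.04*o + 1.82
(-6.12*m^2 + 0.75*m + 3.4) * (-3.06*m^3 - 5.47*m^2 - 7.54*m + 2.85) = 18.7272*m^5 + 31.1814*m^4 + 31.6383*m^3 - 41.695*m^2 - 23.4985*m + 9.69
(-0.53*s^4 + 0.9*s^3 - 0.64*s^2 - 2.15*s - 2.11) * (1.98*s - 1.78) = -1.0494*s^5 + 2.7254*s^4 - 2.8692*s^3 - 3.1178*s^2 - 0.3508*s + 3.7558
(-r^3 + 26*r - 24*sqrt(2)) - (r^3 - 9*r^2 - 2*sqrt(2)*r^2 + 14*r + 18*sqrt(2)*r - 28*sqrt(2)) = -2*r^3 + 2*sqrt(2)*r^2 + 9*r^2 - 18*sqrt(2)*r + 12*r + 4*sqrt(2)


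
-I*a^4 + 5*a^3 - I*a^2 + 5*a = a*(a - I)*(a + 5*I)*(-I*a + 1)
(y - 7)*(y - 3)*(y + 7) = y^3 - 3*y^2 - 49*y + 147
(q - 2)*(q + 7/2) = q^2 + 3*q/2 - 7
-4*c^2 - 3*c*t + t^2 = (-4*c + t)*(c + t)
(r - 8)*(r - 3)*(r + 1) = r^3 - 10*r^2 + 13*r + 24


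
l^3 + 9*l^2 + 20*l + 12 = (l + 1)*(l + 2)*(l + 6)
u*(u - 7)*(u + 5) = u^3 - 2*u^2 - 35*u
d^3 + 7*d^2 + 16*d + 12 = (d + 2)^2*(d + 3)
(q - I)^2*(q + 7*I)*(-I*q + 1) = -I*q^4 + 6*q^3 - 8*I*q^2 + 6*q - 7*I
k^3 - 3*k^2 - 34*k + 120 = (k - 5)*(k - 4)*(k + 6)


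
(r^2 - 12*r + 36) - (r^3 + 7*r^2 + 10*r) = -r^3 - 6*r^2 - 22*r + 36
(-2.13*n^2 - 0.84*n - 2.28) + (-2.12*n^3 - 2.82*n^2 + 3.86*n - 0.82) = -2.12*n^3 - 4.95*n^2 + 3.02*n - 3.1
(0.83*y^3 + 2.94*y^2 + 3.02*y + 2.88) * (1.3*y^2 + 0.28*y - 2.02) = 1.079*y^5 + 4.0544*y^4 + 3.0726*y^3 - 1.3492*y^2 - 5.294*y - 5.8176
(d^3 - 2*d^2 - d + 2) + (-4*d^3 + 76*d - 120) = -3*d^3 - 2*d^2 + 75*d - 118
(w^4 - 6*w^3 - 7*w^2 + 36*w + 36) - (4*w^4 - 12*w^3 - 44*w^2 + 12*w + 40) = -3*w^4 + 6*w^3 + 37*w^2 + 24*w - 4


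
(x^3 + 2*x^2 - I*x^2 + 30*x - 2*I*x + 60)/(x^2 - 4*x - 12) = (x^2 - I*x + 30)/(x - 6)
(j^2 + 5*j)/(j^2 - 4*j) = (j + 5)/(j - 4)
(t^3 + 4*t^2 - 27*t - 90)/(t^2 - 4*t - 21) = (t^2 + t - 30)/(t - 7)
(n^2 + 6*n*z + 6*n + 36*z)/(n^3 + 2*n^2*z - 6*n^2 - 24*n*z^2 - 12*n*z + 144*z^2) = (-n - 6)/(-n^2 + 4*n*z + 6*n - 24*z)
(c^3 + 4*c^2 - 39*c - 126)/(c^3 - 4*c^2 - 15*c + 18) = (c + 7)/(c - 1)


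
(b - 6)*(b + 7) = b^2 + b - 42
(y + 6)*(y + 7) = y^2 + 13*y + 42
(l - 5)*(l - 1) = l^2 - 6*l + 5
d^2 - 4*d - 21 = (d - 7)*(d + 3)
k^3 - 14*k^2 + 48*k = k*(k - 8)*(k - 6)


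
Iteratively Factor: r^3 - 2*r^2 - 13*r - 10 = (r + 1)*(r^2 - 3*r - 10) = (r + 1)*(r + 2)*(r - 5)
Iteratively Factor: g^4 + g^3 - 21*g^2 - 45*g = (g)*(g^3 + g^2 - 21*g - 45) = g*(g + 3)*(g^2 - 2*g - 15) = g*(g - 5)*(g + 3)*(g + 3)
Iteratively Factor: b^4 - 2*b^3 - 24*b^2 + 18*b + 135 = (b + 3)*(b^3 - 5*b^2 - 9*b + 45) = (b - 3)*(b + 3)*(b^2 - 2*b - 15) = (b - 5)*(b - 3)*(b + 3)*(b + 3)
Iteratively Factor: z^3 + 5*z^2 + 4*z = (z)*(z^2 + 5*z + 4) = z*(z + 1)*(z + 4)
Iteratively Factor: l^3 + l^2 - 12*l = (l + 4)*(l^2 - 3*l) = (l - 3)*(l + 4)*(l)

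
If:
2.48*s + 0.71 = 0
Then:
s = -0.29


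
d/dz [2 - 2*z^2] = -4*z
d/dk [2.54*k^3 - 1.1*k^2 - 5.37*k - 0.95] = 7.62*k^2 - 2.2*k - 5.37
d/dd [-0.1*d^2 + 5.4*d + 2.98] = 5.4 - 0.2*d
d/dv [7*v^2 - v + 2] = 14*v - 1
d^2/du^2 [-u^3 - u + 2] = -6*u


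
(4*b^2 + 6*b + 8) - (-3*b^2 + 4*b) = 7*b^2 + 2*b + 8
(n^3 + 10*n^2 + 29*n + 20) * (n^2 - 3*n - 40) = n^5 + 7*n^4 - 41*n^3 - 467*n^2 - 1220*n - 800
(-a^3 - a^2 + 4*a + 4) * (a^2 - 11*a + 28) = -a^5 + 10*a^4 - 13*a^3 - 68*a^2 + 68*a + 112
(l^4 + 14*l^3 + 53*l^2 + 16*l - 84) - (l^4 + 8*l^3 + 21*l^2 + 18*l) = 6*l^3 + 32*l^2 - 2*l - 84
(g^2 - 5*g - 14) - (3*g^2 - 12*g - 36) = -2*g^2 + 7*g + 22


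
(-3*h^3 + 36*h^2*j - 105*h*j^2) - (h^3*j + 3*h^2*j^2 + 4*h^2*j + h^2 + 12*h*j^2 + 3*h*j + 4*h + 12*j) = -h^3*j - 3*h^3 - 3*h^2*j^2 + 32*h^2*j - h^2 - 117*h*j^2 - 3*h*j - 4*h - 12*j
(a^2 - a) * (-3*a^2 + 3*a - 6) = -3*a^4 + 6*a^3 - 9*a^2 + 6*a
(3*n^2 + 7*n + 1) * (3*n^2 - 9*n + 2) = 9*n^4 - 6*n^3 - 54*n^2 + 5*n + 2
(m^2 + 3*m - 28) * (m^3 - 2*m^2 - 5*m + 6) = m^5 + m^4 - 39*m^3 + 47*m^2 + 158*m - 168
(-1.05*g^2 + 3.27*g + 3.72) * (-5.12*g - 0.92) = 5.376*g^3 - 15.7764*g^2 - 22.0548*g - 3.4224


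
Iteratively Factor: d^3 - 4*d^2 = (d - 4)*(d^2) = d*(d - 4)*(d)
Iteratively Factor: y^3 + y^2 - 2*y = (y + 2)*(y^2 - y) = (y - 1)*(y + 2)*(y)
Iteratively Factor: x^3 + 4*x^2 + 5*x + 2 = (x + 1)*(x^2 + 3*x + 2) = (x + 1)^2*(x + 2)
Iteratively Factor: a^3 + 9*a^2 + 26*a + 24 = (a + 3)*(a^2 + 6*a + 8) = (a + 3)*(a + 4)*(a + 2)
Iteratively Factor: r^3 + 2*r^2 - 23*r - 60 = (r + 4)*(r^2 - 2*r - 15) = (r - 5)*(r + 4)*(r + 3)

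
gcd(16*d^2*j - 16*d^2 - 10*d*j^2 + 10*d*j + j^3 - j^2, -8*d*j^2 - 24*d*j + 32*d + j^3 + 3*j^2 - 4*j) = 8*d*j - 8*d - j^2 + j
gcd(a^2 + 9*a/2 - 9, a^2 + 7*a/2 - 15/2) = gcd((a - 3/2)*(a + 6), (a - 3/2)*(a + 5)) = a - 3/2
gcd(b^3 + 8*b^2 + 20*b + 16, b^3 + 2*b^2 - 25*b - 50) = b + 2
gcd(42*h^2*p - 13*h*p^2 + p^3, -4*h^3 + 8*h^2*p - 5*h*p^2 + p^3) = 1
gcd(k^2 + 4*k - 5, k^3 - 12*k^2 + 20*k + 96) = 1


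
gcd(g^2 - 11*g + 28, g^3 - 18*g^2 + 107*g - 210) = g - 7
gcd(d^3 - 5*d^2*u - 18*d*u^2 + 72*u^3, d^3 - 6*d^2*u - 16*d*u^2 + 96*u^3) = -d^2 + 2*d*u + 24*u^2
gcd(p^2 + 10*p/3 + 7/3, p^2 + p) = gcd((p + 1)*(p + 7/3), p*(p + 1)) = p + 1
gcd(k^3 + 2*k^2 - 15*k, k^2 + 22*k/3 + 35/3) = k + 5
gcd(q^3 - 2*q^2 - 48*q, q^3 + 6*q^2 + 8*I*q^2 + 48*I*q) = q^2 + 6*q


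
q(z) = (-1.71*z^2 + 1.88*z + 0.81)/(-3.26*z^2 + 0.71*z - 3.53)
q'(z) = (1.88 - 3.42*z)/(-3.26*z^2 + 0.71*z - 3.53) + (6.52*z - 0.71)*(-1.71*z^2 + 1.88*z + 0.81)/(-3.26*z^2 + 0.71*z - 3.53)^2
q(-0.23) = -0.07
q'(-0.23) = -0.73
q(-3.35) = 0.58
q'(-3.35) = -0.01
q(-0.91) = 0.34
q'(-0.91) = -0.40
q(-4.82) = 0.58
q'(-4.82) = 0.00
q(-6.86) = 0.57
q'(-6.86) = 0.00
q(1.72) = 0.08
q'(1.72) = 0.26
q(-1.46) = 0.48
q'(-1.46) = -0.17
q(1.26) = -0.06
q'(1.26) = 0.37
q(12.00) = 0.48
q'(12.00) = 0.00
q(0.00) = -0.23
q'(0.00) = -0.58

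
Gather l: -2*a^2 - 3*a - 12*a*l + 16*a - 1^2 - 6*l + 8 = -2*a^2 + 13*a + l*(-12*a - 6) + 7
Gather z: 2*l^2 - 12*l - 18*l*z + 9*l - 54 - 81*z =2*l^2 - 3*l + z*(-18*l - 81) - 54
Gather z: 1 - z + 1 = 2 - z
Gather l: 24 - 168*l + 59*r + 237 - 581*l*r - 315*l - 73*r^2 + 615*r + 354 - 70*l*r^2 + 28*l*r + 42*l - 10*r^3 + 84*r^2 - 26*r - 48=l*(-70*r^2 - 553*r - 441) - 10*r^3 + 11*r^2 + 648*r + 567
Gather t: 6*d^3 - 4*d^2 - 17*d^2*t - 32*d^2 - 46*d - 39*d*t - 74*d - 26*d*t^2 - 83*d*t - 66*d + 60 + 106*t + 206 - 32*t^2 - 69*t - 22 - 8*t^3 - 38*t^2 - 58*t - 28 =6*d^3 - 36*d^2 - 186*d - 8*t^3 + t^2*(-26*d - 70) + t*(-17*d^2 - 122*d - 21) + 216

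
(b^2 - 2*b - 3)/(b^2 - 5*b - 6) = (b - 3)/(b - 6)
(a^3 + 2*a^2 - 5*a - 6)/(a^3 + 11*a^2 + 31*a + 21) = (a - 2)/(a + 7)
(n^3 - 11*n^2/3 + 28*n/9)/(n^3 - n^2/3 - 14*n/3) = (n - 4/3)/(n + 2)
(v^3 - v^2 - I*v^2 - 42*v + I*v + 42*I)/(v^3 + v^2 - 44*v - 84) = (v - I)/(v + 2)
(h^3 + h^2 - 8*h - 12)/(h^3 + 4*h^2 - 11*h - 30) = (h + 2)/(h + 5)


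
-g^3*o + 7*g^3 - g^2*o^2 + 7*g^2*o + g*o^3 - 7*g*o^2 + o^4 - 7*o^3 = (-g + o)*(g + o)^2*(o - 7)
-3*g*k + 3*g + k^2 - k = (-3*g + k)*(k - 1)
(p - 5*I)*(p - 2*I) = p^2 - 7*I*p - 10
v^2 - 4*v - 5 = (v - 5)*(v + 1)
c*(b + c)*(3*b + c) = 3*b^2*c + 4*b*c^2 + c^3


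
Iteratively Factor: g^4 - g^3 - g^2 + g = (g - 1)*(g^3 - g) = (g - 1)*(g + 1)*(g^2 - g) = g*(g - 1)*(g + 1)*(g - 1)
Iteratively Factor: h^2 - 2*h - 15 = (h + 3)*(h - 5)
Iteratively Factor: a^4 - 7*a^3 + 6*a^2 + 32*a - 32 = (a - 4)*(a^3 - 3*a^2 - 6*a + 8) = (a - 4)*(a + 2)*(a^2 - 5*a + 4) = (a - 4)^2*(a + 2)*(a - 1)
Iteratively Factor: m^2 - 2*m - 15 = (m + 3)*(m - 5)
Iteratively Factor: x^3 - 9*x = (x)*(x^2 - 9) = x*(x + 3)*(x - 3)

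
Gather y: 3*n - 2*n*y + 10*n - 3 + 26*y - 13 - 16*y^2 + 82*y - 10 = 13*n - 16*y^2 + y*(108 - 2*n) - 26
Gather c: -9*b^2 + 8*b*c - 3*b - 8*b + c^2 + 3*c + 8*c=-9*b^2 - 11*b + c^2 + c*(8*b + 11)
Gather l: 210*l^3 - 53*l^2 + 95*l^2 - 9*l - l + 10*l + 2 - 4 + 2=210*l^3 + 42*l^2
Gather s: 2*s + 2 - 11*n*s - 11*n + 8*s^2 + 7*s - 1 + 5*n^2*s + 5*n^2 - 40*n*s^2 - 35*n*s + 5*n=5*n^2 - 6*n + s^2*(8 - 40*n) + s*(5*n^2 - 46*n + 9) + 1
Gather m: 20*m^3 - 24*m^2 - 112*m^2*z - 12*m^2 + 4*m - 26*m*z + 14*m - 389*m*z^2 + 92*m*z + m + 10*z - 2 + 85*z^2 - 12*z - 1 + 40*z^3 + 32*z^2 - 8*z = 20*m^3 + m^2*(-112*z - 36) + m*(-389*z^2 + 66*z + 19) + 40*z^3 + 117*z^2 - 10*z - 3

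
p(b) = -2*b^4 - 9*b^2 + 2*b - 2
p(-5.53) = -2158.67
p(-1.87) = -61.67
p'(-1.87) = 87.97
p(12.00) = -42746.00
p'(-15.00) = 27272.00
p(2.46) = -124.79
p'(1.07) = -27.06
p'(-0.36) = 8.85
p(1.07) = -12.79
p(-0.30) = -3.43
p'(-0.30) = 7.62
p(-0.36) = -3.92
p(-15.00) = -103307.00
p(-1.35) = -27.75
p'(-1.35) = 45.98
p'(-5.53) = 1454.44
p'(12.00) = -14038.00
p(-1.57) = -39.48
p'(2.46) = -161.38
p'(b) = -8*b^3 - 18*b + 2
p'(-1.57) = 61.22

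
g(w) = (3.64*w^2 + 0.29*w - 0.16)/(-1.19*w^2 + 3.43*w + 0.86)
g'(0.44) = 1.28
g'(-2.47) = 0.29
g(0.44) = 0.31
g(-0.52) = -0.54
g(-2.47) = -1.43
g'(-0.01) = 1.09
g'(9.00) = 0.26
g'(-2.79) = 0.26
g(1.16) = 1.57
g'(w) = (2.38*w - 3.43)*(3.64*w^2 + 0.29*w - 0.16)/(-1.19*w^2 + 3.43*w + 0.86)^2 + (7.28*w + 0.29)/(-1.19*w^2 + 3.43*w + 0.86)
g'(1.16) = 2.37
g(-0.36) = -0.39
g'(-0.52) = 0.78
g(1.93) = 4.58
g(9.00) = -4.60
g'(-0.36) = 1.23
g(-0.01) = -0.20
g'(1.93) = 6.45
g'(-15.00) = 0.03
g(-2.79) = -1.52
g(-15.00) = -2.56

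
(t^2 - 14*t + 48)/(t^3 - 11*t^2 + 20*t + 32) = (t - 6)/(t^2 - 3*t - 4)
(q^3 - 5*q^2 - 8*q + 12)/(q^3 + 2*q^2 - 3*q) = (q^2 - 4*q - 12)/(q*(q + 3))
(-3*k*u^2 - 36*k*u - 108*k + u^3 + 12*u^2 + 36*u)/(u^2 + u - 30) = (-3*k*u - 18*k + u^2 + 6*u)/(u - 5)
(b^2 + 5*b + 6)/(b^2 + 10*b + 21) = (b + 2)/(b + 7)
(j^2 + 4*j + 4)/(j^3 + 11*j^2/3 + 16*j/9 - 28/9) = 9*(j + 2)/(9*j^2 + 15*j - 14)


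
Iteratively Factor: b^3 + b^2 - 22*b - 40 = (b + 2)*(b^2 - b - 20) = (b + 2)*(b + 4)*(b - 5)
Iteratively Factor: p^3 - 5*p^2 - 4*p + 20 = (p + 2)*(p^2 - 7*p + 10) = (p - 5)*(p + 2)*(p - 2)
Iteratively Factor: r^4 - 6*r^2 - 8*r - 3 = (r + 1)*(r^3 - r^2 - 5*r - 3) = (r + 1)^2*(r^2 - 2*r - 3) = (r - 3)*(r + 1)^2*(r + 1)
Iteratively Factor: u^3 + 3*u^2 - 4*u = (u - 1)*(u^2 + 4*u) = u*(u - 1)*(u + 4)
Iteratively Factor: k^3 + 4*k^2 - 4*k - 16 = (k + 4)*(k^2 - 4) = (k + 2)*(k + 4)*(k - 2)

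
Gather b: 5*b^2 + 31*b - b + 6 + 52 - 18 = 5*b^2 + 30*b + 40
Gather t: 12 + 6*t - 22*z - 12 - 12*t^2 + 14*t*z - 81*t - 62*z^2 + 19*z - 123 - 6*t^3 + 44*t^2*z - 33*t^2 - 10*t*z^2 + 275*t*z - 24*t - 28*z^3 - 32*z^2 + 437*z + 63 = -6*t^3 + t^2*(44*z - 45) + t*(-10*z^2 + 289*z - 99) - 28*z^3 - 94*z^2 + 434*z - 60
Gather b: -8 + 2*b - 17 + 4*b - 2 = 6*b - 27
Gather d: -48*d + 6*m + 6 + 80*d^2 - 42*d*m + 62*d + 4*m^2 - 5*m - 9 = 80*d^2 + d*(14 - 42*m) + 4*m^2 + m - 3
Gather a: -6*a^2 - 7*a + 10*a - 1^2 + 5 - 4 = -6*a^2 + 3*a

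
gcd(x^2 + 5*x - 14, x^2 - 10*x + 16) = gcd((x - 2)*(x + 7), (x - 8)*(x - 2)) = x - 2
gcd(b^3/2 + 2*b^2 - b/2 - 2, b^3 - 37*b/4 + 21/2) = 1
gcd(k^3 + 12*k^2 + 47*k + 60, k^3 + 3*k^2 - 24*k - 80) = k + 4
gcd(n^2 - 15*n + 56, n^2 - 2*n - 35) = n - 7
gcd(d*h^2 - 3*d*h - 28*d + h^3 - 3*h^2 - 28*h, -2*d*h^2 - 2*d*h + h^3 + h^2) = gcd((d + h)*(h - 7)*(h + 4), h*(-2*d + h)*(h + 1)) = 1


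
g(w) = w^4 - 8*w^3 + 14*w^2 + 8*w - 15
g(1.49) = 6.47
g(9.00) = 1920.00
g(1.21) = 3.15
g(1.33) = 4.71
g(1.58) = 7.27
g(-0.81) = -7.61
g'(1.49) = 9.67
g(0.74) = -4.36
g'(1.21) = 13.83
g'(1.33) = 12.20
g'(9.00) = 1232.00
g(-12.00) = 36465.00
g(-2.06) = 115.87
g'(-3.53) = -565.85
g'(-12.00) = -10696.00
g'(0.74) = 17.20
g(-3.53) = 638.38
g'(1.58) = 8.10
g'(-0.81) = -32.55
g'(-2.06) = -186.49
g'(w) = 4*w^3 - 24*w^2 + 28*w + 8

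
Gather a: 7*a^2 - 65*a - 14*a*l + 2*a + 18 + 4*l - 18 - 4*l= 7*a^2 + a*(-14*l - 63)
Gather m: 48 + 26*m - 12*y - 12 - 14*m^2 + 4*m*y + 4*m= -14*m^2 + m*(4*y + 30) - 12*y + 36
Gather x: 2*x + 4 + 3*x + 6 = 5*x + 10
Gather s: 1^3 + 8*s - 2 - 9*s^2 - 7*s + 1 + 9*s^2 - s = 0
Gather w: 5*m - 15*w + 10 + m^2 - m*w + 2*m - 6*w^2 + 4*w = m^2 + 7*m - 6*w^2 + w*(-m - 11) + 10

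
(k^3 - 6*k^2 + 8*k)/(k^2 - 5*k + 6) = k*(k - 4)/(k - 3)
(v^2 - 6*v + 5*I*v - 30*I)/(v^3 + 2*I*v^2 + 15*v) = (v - 6)/(v*(v - 3*I))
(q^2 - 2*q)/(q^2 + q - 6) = q/(q + 3)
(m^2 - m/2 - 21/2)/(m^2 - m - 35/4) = 2*(m + 3)/(2*m + 5)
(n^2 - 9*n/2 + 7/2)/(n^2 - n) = (n - 7/2)/n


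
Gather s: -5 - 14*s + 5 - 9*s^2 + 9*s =-9*s^2 - 5*s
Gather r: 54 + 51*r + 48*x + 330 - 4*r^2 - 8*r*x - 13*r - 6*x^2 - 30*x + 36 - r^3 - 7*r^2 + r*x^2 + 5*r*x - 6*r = -r^3 - 11*r^2 + r*(x^2 - 3*x + 32) - 6*x^2 + 18*x + 420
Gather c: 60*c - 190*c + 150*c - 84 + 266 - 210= 20*c - 28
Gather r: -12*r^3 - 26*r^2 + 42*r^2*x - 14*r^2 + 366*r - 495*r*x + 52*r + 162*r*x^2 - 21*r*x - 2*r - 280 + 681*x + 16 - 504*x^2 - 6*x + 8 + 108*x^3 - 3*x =-12*r^3 + r^2*(42*x - 40) + r*(162*x^2 - 516*x + 416) + 108*x^3 - 504*x^2 + 672*x - 256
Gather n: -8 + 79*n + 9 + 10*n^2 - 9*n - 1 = 10*n^2 + 70*n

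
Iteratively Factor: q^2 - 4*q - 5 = (q + 1)*(q - 5)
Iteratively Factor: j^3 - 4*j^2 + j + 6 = (j - 2)*(j^2 - 2*j - 3) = (j - 3)*(j - 2)*(j + 1)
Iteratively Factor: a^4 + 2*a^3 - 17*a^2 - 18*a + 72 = (a + 4)*(a^3 - 2*a^2 - 9*a + 18) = (a + 3)*(a + 4)*(a^2 - 5*a + 6) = (a - 2)*(a + 3)*(a + 4)*(a - 3)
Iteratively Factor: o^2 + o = (o)*(o + 1)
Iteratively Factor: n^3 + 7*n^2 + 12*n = (n)*(n^2 + 7*n + 12) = n*(n + 4)*(n + 3)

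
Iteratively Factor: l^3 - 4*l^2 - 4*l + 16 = (l - 4)*(l^2 - 4) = (l - 4)*(l - 2)*(l + 2)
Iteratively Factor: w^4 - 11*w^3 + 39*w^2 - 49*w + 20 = (w - 1)*(w^3 - 10*w^2 + 29*w - 20) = (w - 1)^2*(w^2 - 9*w + 20) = (w - 4)*(w - 1)^2*(w - 5)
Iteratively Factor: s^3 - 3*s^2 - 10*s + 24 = (s + 3)*(s^2 - 6*s + 8) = (s - 2)*(s + 3)*(s - 4)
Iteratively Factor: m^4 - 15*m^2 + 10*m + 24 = (m + 4)*(m^3 - 4*m^2 + m + 6) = (m - 3)*(m + 4)*(m^2 - m - 2) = (m - 3)*(m - 2)*(m + 4)*(m + 1)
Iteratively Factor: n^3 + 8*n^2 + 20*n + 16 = (n + 4)*(n^2 + 4*n + 4) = (n + 2)*(n + 4)*(n + 2)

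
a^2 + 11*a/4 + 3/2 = (a + 3/4)*(a + 2)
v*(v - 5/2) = v^2 - 5*v/2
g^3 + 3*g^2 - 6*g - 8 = (g - 2)*(g + 1)*(g + 4)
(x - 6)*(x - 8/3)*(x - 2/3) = x^3 - 28*x^2/3 + 196*x/9 - 32/3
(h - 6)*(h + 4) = h^2 - 2*h - 24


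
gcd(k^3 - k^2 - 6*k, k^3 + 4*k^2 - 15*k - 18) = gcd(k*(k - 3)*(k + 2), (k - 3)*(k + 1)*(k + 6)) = k - 3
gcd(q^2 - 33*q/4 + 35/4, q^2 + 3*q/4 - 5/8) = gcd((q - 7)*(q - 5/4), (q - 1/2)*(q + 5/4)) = 1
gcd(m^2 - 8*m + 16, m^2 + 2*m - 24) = m - 4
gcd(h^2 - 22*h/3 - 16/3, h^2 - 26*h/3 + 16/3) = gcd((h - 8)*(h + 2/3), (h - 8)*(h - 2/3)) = h - 8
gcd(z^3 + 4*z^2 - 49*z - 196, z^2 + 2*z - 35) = z + 7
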